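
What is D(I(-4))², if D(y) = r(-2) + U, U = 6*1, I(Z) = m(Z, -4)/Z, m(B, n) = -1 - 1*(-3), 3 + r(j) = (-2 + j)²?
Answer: 361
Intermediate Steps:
r(j) = -3 + (-2 + j)²
m(B, n) = 2 (m(B, n) = -1 + 3 = 2)
I(Z) = 2/Z
U = 6
D(y) = 19 (D(y) = (-3 + (-2 - 2)²) + 6 = (-3 + (-4)²) + 6 = (-3 + 16) + 6 = 13 + 6 = 19)
D(I(-4))² = 19² = 361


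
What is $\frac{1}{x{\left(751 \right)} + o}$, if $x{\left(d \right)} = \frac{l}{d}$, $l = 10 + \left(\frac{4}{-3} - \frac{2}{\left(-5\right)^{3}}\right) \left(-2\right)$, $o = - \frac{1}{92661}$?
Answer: $\frac{2899517125}{48749577} \approx 59.478$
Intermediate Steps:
$o = - \frac{1}{92661}$ ($o = \left(-1\right) \frac{1}{92661} = - \frac{1}{92661} \approx -1.0792 \cdot 10^{-5}$)
$l = \frac{4738}{375}$ ($l = 10 + \left(4 \left(- \frac{1}{3}\right) - \frac{2}{-125}\right) \left(-2\right) = 10 + \left(- \frac{4}{3} - - \frac{2}{125}\right) \left(-2\right) = 10 + \left(- \frac{4}{3} + \frac{2}{125}\right) \left(-2\right) = 10 - - \frac{988}{375} = 10 + \frac{988}{375} = \frac{4738}{375} \approx 12.635$)
$x{\left(d \right)} = \frac{4738}{375 d}$
$\frac{1}{x{\left(751 \right)} + o} = \frac{1}{\frac{4738}{375 \cdot 751} - \frac{1}{92661}} = \frac{1}{\frac{4738}{375} \cdot \frac{1}{751} - \frac{1}{92661}} = \frac{1}{\frac{4738}{281625} - \frac{1}{92661}} = \frac{1}{\frac{48749577}{2899517125}} = \frac{2899517125}{48749577}$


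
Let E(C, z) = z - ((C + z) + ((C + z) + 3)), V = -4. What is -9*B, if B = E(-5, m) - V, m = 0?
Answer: -99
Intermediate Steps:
E(C, z) = -3 - z - 2*C (E(C, z) = z - ((C + z) + (3 + C + z)) = z - (3 + 2*C + 2*z) = z + (-3 - 2*C - 2*z) = -3 - z - 2*C)
B = 11 (B = (-3 - 1*0 - 2*(-5)) - 1*(-4) = (-3 + 0 + 10) + 4 = 7 + 4 = 11)
-9*B = -9*11 = -99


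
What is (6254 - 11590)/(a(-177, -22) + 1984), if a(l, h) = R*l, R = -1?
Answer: -5336/2161 ≈ -2.4692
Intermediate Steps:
a(l, h) = -l
(6254 - 11590)/(a(-177, -22) + 1984) = (6254 - 11590)/(-1*(-177) + 1984) = -5336/(177 + 1984) = -5336/2161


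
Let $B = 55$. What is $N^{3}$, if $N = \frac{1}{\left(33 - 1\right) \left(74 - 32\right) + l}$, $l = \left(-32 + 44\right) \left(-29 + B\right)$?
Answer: $\frac{1}{4541308416} \approx 2.202 \cdot 10^{-10}$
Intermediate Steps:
$l = 312$ ($l = \left(-32 + 44\right) \left(-29 + 55\right) = 12 \cdot 26 = 312$)
$N = \frac{1}{1656}$ ($N = \frac{1}{\left(33 - 1\right) \left(74 - 32\right) + 312} = \frac{1}{32 \cdot 42 + 312} = \frac{1}{1344 + 312} = \frac{1}{1656} \approx 0.00060386$)
$N^{3} = \left(\frac{1}{1656}\right)^{3} = \frac{1}{4541308416}$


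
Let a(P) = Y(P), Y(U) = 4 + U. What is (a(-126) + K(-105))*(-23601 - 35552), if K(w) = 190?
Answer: -4022404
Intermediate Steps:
a(P) = 4 + P
(a(-126) + K(-105))*(-23601 - 35552) = ((4 - 126) + 190)*(-23601 - 35552) = (-122 + 190)*(-59153) = 68*(-59153) = -4022404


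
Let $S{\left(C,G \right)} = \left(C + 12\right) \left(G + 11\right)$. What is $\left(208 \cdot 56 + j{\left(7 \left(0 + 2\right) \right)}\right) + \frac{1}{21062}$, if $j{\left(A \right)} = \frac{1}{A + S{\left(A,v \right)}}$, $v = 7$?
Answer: $\frac{29562291594}{2537971} \approx 11648.0$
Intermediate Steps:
$S{\left(C,G \right)} = \left(11 + G\right) \left(12 + C\right)$ ($S{\left(C,G \right)} = \left(12 + C\right) \left(11 + G\right) = \left(11 + G\right) \left(12 + C\right)$)
$j{\left(A \right)} = \frac{1}{216 + 19 A}$ ($j{\left(A \right)} = \frac{1}{A + \left(132 + 11 A + 12 \cdot 7 + A 7\right)} = \frac{1}{A + \left(132 + 11 A + 84 + 7 A\right)} = \frac{1}{A + \left(216 + 18 A\right)} = \frac{1}{216 + 19 A}$)
$\left(208 \cdot 56 + j{\left(7 \left(0 + 2\right) \right)}\right) + \frac{1}{21062} = \left(208 \cdot 56 + \frac{1}{216 + 19 \cdot 7 \left(0 + 2\right)}\right) + \frac{1}{21062} = \left(11648 + \frac{1}{216 + 19 \cdot 7 \cdot 2}\right) + \frac{1}{21062} = \left(11648 + \frac{1}{216 + 19 \cdot 14}\right) + \frac{1}{21062} = \left(11648 + \frac{1}{216 + 266}\right) + \frac{1}{21062} = \left(11648 + \frac{1}{482}\right) + \frac{1}{21062} = \frac{5614337}{482} + \frac{1}{21062} = \frac{29562291594}{2537971}$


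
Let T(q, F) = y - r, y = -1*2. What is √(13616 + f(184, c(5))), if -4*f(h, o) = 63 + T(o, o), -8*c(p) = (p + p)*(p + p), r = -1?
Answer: √54402/2 ≈ 116.62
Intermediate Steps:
y = -2
c(p) = -p²/2 (c(p) = -(p + p)*(p + p)/8 = -2*p*2*p/8 = -p²/2)
T(q, F) = -1 (T(q, F) = -2 - 1*(-1) = -2 + 1 = -1)
f(h, o) = -31/2 (f(h, o) = -(63 - 1)/4 = -¼*62 = -31/2)
√(13616 + f(184, c(5))) = √(13616 - 31/2) = √(27201/2) = √54402/2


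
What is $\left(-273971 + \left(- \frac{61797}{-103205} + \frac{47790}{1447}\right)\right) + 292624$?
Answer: $\frac{2790616492864}{149337635} \approx 18687.0$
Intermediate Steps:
$\left(-273971 + \left(- \frac{61797}{-103205} + \frac{47790}{1447}\right)\right) + 292624 = \left(-273971 + \left(\left(-61797\right) \left(- \frac{1}{103205}\right) + 47790 \cdot \frac{1}{1447}\right)\right) + 292624 = \left(-273971 + \left(\frac{61797}{103205} + \frac{47790}{1447}\right)\right) + 292624 = \left(-273971 + \frac{5021587209}{149337635}\right) + 292624 = - \frac{40909159611376}{149337635} + 292624 = \frac{2790616492864}{149337635}$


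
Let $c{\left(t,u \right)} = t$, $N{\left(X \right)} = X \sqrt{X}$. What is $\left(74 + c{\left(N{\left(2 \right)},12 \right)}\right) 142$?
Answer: $10508 + 284 \sqrt{2} \approx 10910.0$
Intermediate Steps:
$N{\left(X \right)} = X^{\frac{3}{2}}$
$\left(74 + c{\left(N{\left(2 \right)},12 \right)}\right) 142 = \left(74 + 2^{\frac{3}{2}}\right) 142 = \left(74 + 2 \sqrt{2}\right) 142 = 10508 + 284 \sqrt{2}$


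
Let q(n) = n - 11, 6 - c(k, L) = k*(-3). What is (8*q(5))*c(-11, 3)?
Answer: 1296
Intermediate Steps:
c(k, L) = 6 + 3*k (c(k, L) = 6 - k*(-3) = 6 - (-3)*k = 6 + 3*k)
q(n) = -11 + n
(8*q(5))*c(-11, 3) = (8*(-11 + 5))*(6 + 3*(-11)) = (8*(-6))*(6 - 33) = -48*(-27) = 1296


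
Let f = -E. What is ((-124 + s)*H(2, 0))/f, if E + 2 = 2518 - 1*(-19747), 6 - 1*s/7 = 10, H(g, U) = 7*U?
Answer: 0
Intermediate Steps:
s = -28 (s = 42 - 7*10 = 42 - 70 = -28)
E = 22263 (E = -2 + (2518 - 1*(-19747)) = -2 + (2518 + 19747) = -2 + 22265 = 22263)
f = -22263 (f = -1*22263 = -22263)
((-124 + s)*H(2, 0))/f = ((-124 - 28)*(7*0))/(-22263) = -152*0*(-1/22263) = 0*(-1/22263) = 0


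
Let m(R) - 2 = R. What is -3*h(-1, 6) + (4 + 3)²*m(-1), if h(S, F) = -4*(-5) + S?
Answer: -8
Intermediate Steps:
h(S, F) = 20 + S
m(R) = 2 + R
-3*h(-1, 6) + (4 + 3)²*m(-1) = -3*(20 - 1) + (4 + 3)²*(2 - 1) = -3*19 + 7²*1 = -57 + 49*1 = -57 + 49 = -8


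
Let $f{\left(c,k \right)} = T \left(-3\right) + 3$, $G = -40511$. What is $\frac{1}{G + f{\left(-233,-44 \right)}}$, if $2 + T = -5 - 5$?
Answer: $- \frac{1}{40472} \approx -2.4708 \cdot 10^{-5}$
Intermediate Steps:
$T = -12$ ($T = -2 - 10 = -12$)
$f{\left(c,k \right)} = 39$ ($f{\left(c,k \right)} = \left(-12\right) \left(-3\right) + 3 = 36 + 3 = 39$)
$\frac{1}{G + f{\left(-233,-44 \right)}} = \frac{1}{-40511 + 39} = \frac{1}{-40472} = - \frac{1}{40472}$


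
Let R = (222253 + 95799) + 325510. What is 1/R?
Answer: 1/643562 ≈ 1.5539e-6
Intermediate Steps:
R = 643562 (R = 318052 + 325510 = 643562)
1/R = 1/643562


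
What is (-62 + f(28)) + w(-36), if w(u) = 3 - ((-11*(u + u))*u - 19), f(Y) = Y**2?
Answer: 29256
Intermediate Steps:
w(u) = 22 + 22*u**2 (w(u) = 3 - ((-22*u)*u - 19) = 3 - (-22*u**2 - 19) = 3 - (-19 - 22*u**2) = 3 + (19 + 22*u**2) = 22 + 22*u**2)
(-62 + f(28)) + w(-36) = (-62 + 28**2) + (22 + 22*(-36)**2) = (-62 + 784) + (22 + 22*1296) = 722 + (22 + 28512) = 722 + 28534 = 29256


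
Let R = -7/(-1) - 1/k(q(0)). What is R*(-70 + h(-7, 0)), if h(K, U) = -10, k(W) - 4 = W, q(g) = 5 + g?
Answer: -4960/9 ≈ -551.11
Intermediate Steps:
k(W) = 4 + W
R = 62/9 (R = -7/(-1) - 1/(4 + (5 + 0)) = -7*(-1) - 1/(4 + 5) = 7 - 1/9 = 7 - 1*⅑ = 7 - ⅑ = 62/9 ≈ 6.8889)
R*(-70 + h(-7, 0)) = 62*(-70 - 10)/9 = (62/9)*(-80) = -4960/9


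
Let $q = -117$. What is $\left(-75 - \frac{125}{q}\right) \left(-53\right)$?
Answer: $\frac{458450}{117} \approx 3918.4$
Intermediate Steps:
$\left(-75 - \frac{125}{q}\right) \left(-53\right) = \left(-75 - \frac{125}{-117}\right) \left(-53\right) = \left(-75 - - \frac{125}{117}\right) \left(-53\right) = \left(-75 + \frac{125}{117}\right) \left(-53\right) = \left(- \frac{8650}{117}\right) \left(-53\right) = \frac{458450}{117}$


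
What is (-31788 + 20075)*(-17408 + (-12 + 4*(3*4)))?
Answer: 203478236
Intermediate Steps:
(-31788 + 20075)*(-17408 + (-12 + 4*(3*4))) = -11713*(-17408 + (-12 + 4*12)) = -11713*(-17408 + (-12 + 48)) = -11713*(-17408 + 36) = -11713*(-17372) = 203478236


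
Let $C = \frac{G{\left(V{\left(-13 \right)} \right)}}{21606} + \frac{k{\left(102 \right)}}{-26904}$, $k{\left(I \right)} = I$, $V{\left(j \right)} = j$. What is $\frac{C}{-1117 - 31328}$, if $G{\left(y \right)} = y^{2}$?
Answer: $- \frac{15019}{120896688780} \approx -1.2423 \cdot 10^{-7}$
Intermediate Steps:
$C = \frac{15019}{3726204}$ ($C = \frac{\left(-13\right)^{2}}{21606} + \frac{102}{-26904} = 169 \cdot \frac{1}{21606} + 102 \left(- \frac{1}{26904}\right) = \frac{13}{1662} - \frac{17}{4484} = \frac{15019}{3726204} \approx 0.0040306$)
$\frac{C}{-1117 - 31328} = \frac{15019}{3726204 \left(-1117 - 31328\right)} = \frac{15019}{3726204 \left(-32445\right)} = \frac{15019}{3726204} \left(- \frac{1}{32445}\right) = - \frac{15019}{120896688780}$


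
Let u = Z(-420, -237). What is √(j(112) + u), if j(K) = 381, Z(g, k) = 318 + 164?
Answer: √863 ≈ 29.377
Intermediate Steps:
Z(g, k) = 482
u = 482
√(j(112) + u) = √(381 + 482) = √863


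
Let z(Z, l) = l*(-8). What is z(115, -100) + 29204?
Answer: 30004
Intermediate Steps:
z(Z, l) = -8*l
z(115, -100) + 29204 = -8*(-100) + 29204 = 800 + 29204 = 30004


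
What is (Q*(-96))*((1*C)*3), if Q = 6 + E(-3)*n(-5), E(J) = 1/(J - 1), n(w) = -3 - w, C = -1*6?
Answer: 9504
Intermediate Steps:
C = -6
E(J) = 1/(-1 + J)
Q = 11/2 (Q = 6 + (-3 - 1*(-5))/(-1 - 3) = 6 + (-3 + 5)/(-4) = 6 - ¼*2 = 6 - ½ = 11/2 ≈ 5.5000)
(Q*(-96))*((1*C)*3) = ((11/2)*(-96))*((1*(-6))*3) = -(-3168)*3 = -528*(-18) = 9504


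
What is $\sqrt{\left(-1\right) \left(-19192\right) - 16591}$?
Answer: $51$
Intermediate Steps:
$\sqrt{\left(-1\right) \left(-19192\right) - 16591} = \sqrt{19192 - 16591} = \sqrt{2601} = 51$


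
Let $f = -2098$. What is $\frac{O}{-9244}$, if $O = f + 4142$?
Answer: $- \frac{511}{2311} \approx -0.22112$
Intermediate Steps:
$O = 2044$ ($O = -2098 + 4142 = 2044$)
$\frac{O}{-9244} = \frac{2044}{-9244} = 2044 \left(- \frac{1}{9244}\right) = - \frac{511}{2311}$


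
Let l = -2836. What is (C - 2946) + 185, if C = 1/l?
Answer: -7830197/2836 ≈ -2761.0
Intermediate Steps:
C = -1/2836 (C = 1/(-2836) = -1/2836 ≈ -0.00035261)
(C - 2946) + 185 = (-1/2836 - 2946) + 185 = -8354857/2836 + 185 = -7830197/2836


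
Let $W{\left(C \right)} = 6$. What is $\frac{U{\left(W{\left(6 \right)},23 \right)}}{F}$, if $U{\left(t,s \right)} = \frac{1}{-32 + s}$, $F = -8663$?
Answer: $\frac{1}{77967} \approx 1.2826 \cdot 10^{-5}$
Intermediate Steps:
$\frac{U{\left(W{\left(6 \right)},23 \right)}}{F} = \frac{1}{\left(-32 + 23\right) \left(-8663\right)} = \frac{1}{-9} \left(- \frac{1}{8663}\right) = \left(- \frac{1}{9}\right) \left(- \frac{1}{8663}\right) = \frac{1}{77967}$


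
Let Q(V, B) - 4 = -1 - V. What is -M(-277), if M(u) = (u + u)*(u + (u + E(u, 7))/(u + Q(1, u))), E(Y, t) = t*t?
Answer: -42074638/275 ≈ -1.5300e+5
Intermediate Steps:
E(Y, t) = t²
Q(V, B) = 3 - V (Q(V, B) = 4 + (-1 - V) = 3 - V)
M(u) = 2*u*(u + (49 + u)/(2 + u)) (M(u) = (u + u)*(u + (u + 7²)/(u + (3 - 1*1))) = (2*u)*(u + (u + 49)/(u + (3 - 1))) = (2*u)*(u + (49 + u)/(u + 2)) = (2*u)*(u + (49 + u)/(2 + u)) = 2*u*(u + (49 + u)/(2 + u)))
-M(-277) = -2*(-277)*(49 + (-277)² + 3*(-277))/(2 - 277) = -2*(-277)*(49 + 76729 - 831)/(-275) = -2*(-277)*(-1)*75947/275 = -1*42074638/275 = -42074638/275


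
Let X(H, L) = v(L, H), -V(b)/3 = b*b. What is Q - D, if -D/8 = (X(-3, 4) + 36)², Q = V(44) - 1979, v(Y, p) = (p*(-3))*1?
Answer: 8413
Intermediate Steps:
v(Y, p) = -3*p (v(Y, p) = -3*p*1 = -3*p)
V(b) = -3*b² (V(b) = -3*b*b = -3*b²)
X(H, L) = -3*H
Q = -7787 (Q = -3*44² - 1979 = -3*1936 - 1979 = -5808 - 1979 = -7787)
D = -16200 (D = -8*(-3*(-3) + 36)² = -8*(9 + 36)² = -8*45² = -8*2025 = -16200)
Q - D = -7787 - 1*(-16200) = -7787 + 16200 = 8413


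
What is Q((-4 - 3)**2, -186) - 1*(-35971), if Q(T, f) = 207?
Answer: 36178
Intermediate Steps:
Q((-4 - 3)**2, -186) - 1*(-35971) = 207 - 1*(-35971) = 207 + 35971 = 36178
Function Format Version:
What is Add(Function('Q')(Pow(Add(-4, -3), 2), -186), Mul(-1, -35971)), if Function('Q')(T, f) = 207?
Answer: 36178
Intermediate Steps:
Add(Function('Q')(Pow(Add(-4, -3), 2), -186), Mul(-1, -35971)) = Add(207, Mul(-1, -35971)) = Add(207, 35971) = 36178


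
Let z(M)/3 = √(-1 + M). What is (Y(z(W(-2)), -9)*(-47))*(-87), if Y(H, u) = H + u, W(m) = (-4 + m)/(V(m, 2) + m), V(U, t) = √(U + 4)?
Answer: -36801 + 12267*√(4 + √2)/√(2 - √2) ≈ 492.78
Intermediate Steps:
V(U, t) = √(4 + U)
W(m) = (-4 + m)/(m + √(4 + m)) (W(m) = (-4 + m)/(√(4 + m) + m) = (-4 + m)/(m + √(4 + m)))
z(M) = 3*√(-1 + M)
(Y(z(W(-2)), -9)*(-47))*(-87) = ((3*√(-1 + (-4 - 2)/(-2 + √(4 - 2))) - 9)*(-47))*(-87) = ((3*√(-1 - 6/(-2 + √2)) - 9)*(-47))*(-87) = ((-9 + 3*√(-1 - 6/(-2 + √2)))*(-47))*(-87) = (423 - 141*√(-1 - 6/(-2 + √2)))*(-87) = -36801 + 12267*√(-1 - 6/(-2 + √2))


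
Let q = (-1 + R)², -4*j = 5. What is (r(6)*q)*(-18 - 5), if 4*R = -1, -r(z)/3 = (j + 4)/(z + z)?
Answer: 6325/256 ≈ 24.707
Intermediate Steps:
j = -5/4 (j = -¼*5 = -5/4 ≈ -1.2500)
r(z) = -33/(8*z) (r(z) = -3*(-5/4 + 4)/(z + z) = -33/(4*(2*z)) = -33*1/(2*z)/4 = -33/(8*z))
R = -¼ (R = (¼)*(-1) = -¼ ≈ -0.25000)
q = 25/16 (q = (-1 - ¼)² = (-5/4)² = 25/16 ≈ 1.5625)
(r(6)*q)*(-18 - 5) = (-33/8/6*(25/16))*(-18 - 5) = (-33/8*⅙*(25/16))*(-23) = -11/16*25/16*(-23) = -275/256*(-23) = 6325/256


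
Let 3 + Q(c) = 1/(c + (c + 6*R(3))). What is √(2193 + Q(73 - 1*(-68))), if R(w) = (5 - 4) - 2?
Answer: √41706429/138 ≈ 46.797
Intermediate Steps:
R(w) = -1 (R(w) = 1 - 2 = -1)
Q(c) = -3 + 1/(-6 + 2*c) (Q(c) = -3 + 1/(c + (c + 6*(-1))) = -3 + 1/(c + (c - 6)) = -3 + 1/(c + (-6 + c)) = -3 + 1/(-6 + 2*c))
√(2193 + Q(73 - 1*(-68))) = √(2193 + (19 - 6*(73 - 1*(-68)))/(2*(-3 + (73 - 1*(-68))))) = √(2193 + (19 - 6*(73 + 68))/(2*(-3 + (73 + 68)))) = √(2193 + (19 - 6*141)/(2*(-3 + 141))) = √(2193 + (½)*(19 - 846)/138) = √(2193 + (½)*(1/138)*(-827)) = √(2193 - 827/276) = √(604441/276) = √41706429/138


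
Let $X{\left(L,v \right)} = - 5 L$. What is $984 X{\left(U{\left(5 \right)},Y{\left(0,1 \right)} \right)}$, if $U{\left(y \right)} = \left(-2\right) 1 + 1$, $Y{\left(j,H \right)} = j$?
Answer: $4920$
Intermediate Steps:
$U{\left(y \right)} = -1$ ($U{\left(y \right)} = -2 + 1 = -1$)
$984 X{\left(U{\left(5 \right)},Y{\left(0,1 \right)} \right)} = 984 \left(\left(-5\right) \left(-1\right)\right) = 984 \cdot 5 = 4920$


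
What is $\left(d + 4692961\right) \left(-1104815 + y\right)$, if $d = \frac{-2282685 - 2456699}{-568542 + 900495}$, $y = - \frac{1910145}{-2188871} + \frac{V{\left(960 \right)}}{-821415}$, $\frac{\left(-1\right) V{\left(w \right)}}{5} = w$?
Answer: $- \frac{206301780447135490501282217800}{39789468279944943} \approx -5.1848 \cdot 10^{12}$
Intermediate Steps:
$V{\left(w \right)} = - 5 w$
$y = \frac{105301889065}{119864764831}$ ($y = - \frac{1910145}{-2188871} + \frac{\left(-5\right) 960}{-821415} = \left(-1910145\right) \left(- \frac{1}{2188871}\right) - - \frac{320}{54761} = \frac{1910145}{2188871} + \frac{320}{54761} = \frac{105301889065}{119864764831} \approx 0.87851$)
$d = - \frac{4739384}{331953} \approx -14.277$
$\left(d + 4692961\right) \left(-1104815 + y\right) = \left(- \frac{4739384}{331953} + 4692961\right) \left(-1104815 + \frac{105301889065}{119864764831}\right) = \frac{1557837743449}{331953} \left(- \frac{132428284854872200}{119864764831}\right) = - \frac{206301780447135490501282217800}{39789468279944943}$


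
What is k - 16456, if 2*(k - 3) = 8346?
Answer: -12280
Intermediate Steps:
k = 4176 (k = 3 + (1/2)*8346 = 3 + 4173 = 4176)
k - 16456 = 4176 - 16456 = -12280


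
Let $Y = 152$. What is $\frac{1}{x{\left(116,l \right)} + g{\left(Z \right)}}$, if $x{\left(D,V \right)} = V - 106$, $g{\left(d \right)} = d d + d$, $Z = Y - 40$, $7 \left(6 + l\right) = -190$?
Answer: $\frac{7}{87618} \approx 7.9892 \cdot 10^{-5}$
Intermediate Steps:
$l = - \frac{232}{7}$ ($l = -6 + \frac{1}{7} \left(-190\right) = -6 - \frac{190}{7} = - \frac{232}{7} \approx -33.143$)
$Z = 112$ ($Z = 152 - 40 = 112$)
$g{\left(d \right)} = d + d^{2}$ ($g{\left(d \right)} = d^{2} + d = d + d^{2}$)
$x{\left(D,V \right)} = -106 + V$ ($x{\left(D,V \right)} = V - 106 = -106 + V$)
$\frac{1}{x{\left(116,l \right)} + g{\left(Z \right)}} = \frac{1}{\left(-106 - \frac{232}{7}\right) + 112 \left(1 + 112\right)} = \frac{1}{- \frac{974}{7} + 112 \cdot 113} = \frac{1}{- \frac{974}{7} + 12656} = \frac{1}{\frac{87618}{7}} = \frac{7}{87618}$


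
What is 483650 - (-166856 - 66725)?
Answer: 717231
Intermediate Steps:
483650 - (-166856 - 66725) = 483650 - 1*(-233581) = 483650 + 233581 = 717231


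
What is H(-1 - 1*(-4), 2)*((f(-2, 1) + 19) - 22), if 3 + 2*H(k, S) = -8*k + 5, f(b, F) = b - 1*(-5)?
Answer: 0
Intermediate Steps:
f(b, F) = 5 + b (f(b, F) = b + 5 = 5 + b)
H(k, S) = 1 - 4*k (H(k, S) = -3/2 + (-8*k + 5)/2 = -3/2 + (5 - 8*k)/2 = -3/2 + (5/2 - 4*k) = 1 - 4*k)
H(-1 - 1*(-4), 2)*((f(-2, 1) + 19) - 22) = (1 - 4*(-1 - 1*(-4)))*(((5 - 2) + 19) - 22) = (1 - 4*(-1 + 4))*((3 + 19) - 22) = (1 - 4*3)*(22 - 22) = (1 - 12)*0 = -11*0 = 0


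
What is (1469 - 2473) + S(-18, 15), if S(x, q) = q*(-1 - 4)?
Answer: -1079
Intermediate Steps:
S(x, q) = -5*q (S(x, q) = q*(-5) = -5*q)
(1469 - 2473) + S(-18, 15) = (1469 - 2473) - 5*15 = -1004 - 75 = -1079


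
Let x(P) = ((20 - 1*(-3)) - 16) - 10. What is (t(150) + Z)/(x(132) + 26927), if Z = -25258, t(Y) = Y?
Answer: -6277/6731 ≈ -0.93255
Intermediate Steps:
x(P) = -3 (x(P) = ((20 + 3) - 16) - 10 = (23 - 16) - 10 = 7 - 10 = -3)
(t(150) + Z)/(x(132) + 26927) = (150 - 25258)/(-3 + 26927) = -25108/26924 = -25108*1/26924 = -6277/6731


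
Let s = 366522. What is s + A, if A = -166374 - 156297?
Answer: 43851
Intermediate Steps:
A = -322671
s + A = 366522 - 322671 = 43851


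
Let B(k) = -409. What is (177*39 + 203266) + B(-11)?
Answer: 209760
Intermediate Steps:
(177*39 + 203266) + B(-11) = (177*39 + 203266) - 409 = (6903 + 203266) - 409 = 210169 - 409 = 209760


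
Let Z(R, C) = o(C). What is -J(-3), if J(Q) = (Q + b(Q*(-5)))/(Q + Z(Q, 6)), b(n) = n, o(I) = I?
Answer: -4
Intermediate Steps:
Z(R, C) = C
J(Q) = -4*Q/(6 + Q) (J(Q) = (Q + Q*(-5))/(Q + 6) = (Q - 5*Q)/(6 + Q) = (-4*Q)/(6 + Q) = -4*Q/(6 + Q))
-J(-3) = -(-4)*(-3)/(6 - 3) = -(-4)*(-3)/3 = -1*4 = -4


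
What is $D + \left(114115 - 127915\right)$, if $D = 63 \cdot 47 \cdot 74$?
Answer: $205314$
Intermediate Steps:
$D = 219114$ ($D = 2961 \cdot 74 = 219114$)
$D + \left(114115 - 127915\right) = 219114 + \left(114115 - 127915\right) = 219114 - 13800 = 205314$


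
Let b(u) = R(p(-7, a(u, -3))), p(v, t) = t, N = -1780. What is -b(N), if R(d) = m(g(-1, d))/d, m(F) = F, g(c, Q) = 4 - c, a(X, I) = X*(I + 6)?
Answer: 1/1068 ≈ 0.00093633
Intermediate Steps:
a(X, I) = X*(6 + I)
R(d) = 5/d (R(d) = (4 - 1*(-1))/d = (4 + 1)/d = 5/d)
b(u) = 5/(3*u) (b(u) = 5/((u*(6 - 3))) = 5/((u*3)) = 5/((3*u)) = 5*(1/(3*u)) = 5/(3*u))
-b(N) = -5/(3*(-1780)) = -5*(-1)/(3*1780) = -1*(-1/1068) = 1/1068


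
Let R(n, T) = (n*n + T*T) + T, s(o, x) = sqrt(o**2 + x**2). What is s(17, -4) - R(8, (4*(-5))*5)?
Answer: -9964 + sqrt(305) ≈ -9946.5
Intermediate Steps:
R(n, T) = T + T**2 + n**2 (R(n, T) = (n**2 + T**2) + T = (T**2 + n**2) + T = T + T**2 + n**2)
s(17, -4) - R(8, (4*(-5))*5) = sqrt(17**2 + (-4)**2) - ((4*(-5))*5 + ((4*(-5))*5)**2 + 8**2) = sqrt(289 + 16) - (-20*5 + (-20*5)**2 + 64) = sqrt(305) - (-100 + (-100)**2 + 64) = sqrt(305) - (-100 + 10000 + 64) = sqrt(305) - 1*9964 = sqrt(305) - 9964 = -9964 + sqrt(305)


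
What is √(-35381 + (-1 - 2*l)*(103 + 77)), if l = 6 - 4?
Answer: I*√36281 ≈ 190.48*I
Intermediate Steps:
l = 2
√(-35381 + (-1 - 2*l)*(103 + 77)) = √(-35381 + (-1 - 2*2)*(103 + 77)) = √(-35381 + (-1 - 4)*180) = √(-35381 - 5*180) = √(-35381 - 900) = √(-36281) = I*√36281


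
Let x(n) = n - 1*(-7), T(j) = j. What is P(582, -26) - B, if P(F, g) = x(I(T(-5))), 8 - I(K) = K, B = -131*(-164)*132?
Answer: -2835868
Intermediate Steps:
B = 2835888 (B = 21484*132 = 2835888)
I(K) = 8 - K
x(n) = 7 + n (x(n) = n + 7 = 7 + n)
P(F, g) = 20 (P(F, g) = 7 + (8 - 1*(-5)) = 7 + (8 + 5) = 7 + 13 = 20)
P(582, -26) - B = 20 - 1*2835888 = 20 - 2835888 = -2835868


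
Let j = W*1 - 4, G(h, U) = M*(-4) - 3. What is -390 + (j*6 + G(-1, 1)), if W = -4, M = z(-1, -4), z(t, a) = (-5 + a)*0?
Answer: -441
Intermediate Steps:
z(t, a) = 0
M = 0
G(h, U) = -3 (G(h, U) = 0*(-4) - 3 = 0 - 3 = -3)
j = -8 (j = -4*1 - 4 = -4 - 4 = -8)
-390 + (j*6 + G(-1, 1)) = -390 + (-8*6 - 3) = -390 + (-48 - 3) = -390 - 51 = -441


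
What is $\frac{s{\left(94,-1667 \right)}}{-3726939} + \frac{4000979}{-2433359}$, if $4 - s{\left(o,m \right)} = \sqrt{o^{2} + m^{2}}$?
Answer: $- \frac{14911414406717}{9068980558101} + \frac{5 \sqrt{111509}}{3726939} \approx -1.6438$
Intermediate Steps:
$s{\left(o,m \right)} = 4 - \sqrt{m^{2} + o^{2}}$ ($s{\left(o,m \right)} = 4 - \sqrt{o^{2} + m^{2}} = 4 - \sqrt{m^{2} + o^{2}}$)
$\frac{s{\left(94,-1667 \right)}}{-3726939} + \frac{4000979}{-2433359} = \frac{4 - \sqrt{\left(-1667\right)^{2} + 94^{2}}}{-3726939} + \frac{4000979}{-2433359} = \left(4 - \sqrt{2778889 + 8836}\right) \left(- \frac{1}{3726939}\right) + 4000979 \left(- \frac{1}{2433359}\right) = \left(4 - \sqrt{2787725}\right) \left(- \frac{1}{3726939}\right) - \frac{4000979}{2433359} = \left(4 - 5 \sqrt{111509}\right) \left(- \frac{1}{3726939}\right) - \frac{4000979}{2433359} = \left(- \frac{4}{3726939} + \frac{5 \sqrt{111509}}{3726939}\right) - \frac{4000979}{2433359} = - \frac{14911414406717}{9068980558101} + \frac{5 \sqrt{111509}}{3726939}$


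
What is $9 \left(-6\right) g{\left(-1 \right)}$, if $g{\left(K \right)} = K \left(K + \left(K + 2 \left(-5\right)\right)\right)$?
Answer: $-648$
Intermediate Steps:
$g{\left(K \right)} = K \left(-10 + 2 K\right)$ ($g{\left(K \right)} = K \left(K + \left(K - 10\right)\right) = K \left(K + \left(-10 + K\right)\right) = K \left(-10 + 2 K\right)$)
$9 \left(-6\right) g{\left(-1 \right)} = 9 \left(-6\right) 2 \left(-1\right) \left(-5 - 1\right) = - 54 \cdot 2 \left(-1\right) \left(-6\right) = \left(-54\right) 12 = -648$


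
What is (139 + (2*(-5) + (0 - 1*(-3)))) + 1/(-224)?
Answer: 29567/224 ≈ 132.00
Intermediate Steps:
(139 + (2*(-5) + (0 - 1*(-3)))) + 1/(-224) = (139 + (-10 + (0 + 3))) - 1/224 = (139 + (-10 + 3)) - 1/224 = (139 - 7) - 1/224 = 132 - 1/224 = 29567/224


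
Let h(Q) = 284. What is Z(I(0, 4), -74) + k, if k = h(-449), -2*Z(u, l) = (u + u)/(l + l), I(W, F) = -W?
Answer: 284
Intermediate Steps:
Z(u, l) = -u/(2*l) (Z(u, l) = -(u + u)/(2*(l + l)) = -2*u/(2*(2*l)) = -2*u*1/(2*l)/2 = -u/(2*l))
k = 284
Z(I(0, 4), -74) + k = -1/2*(-1*0)/(-74) + 284 = -1/2*0*(-1/74) + 284 = 0 + 284 = 284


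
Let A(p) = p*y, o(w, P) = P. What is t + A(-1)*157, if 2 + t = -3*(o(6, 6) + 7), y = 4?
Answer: -669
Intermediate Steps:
t = -41 (t = -2 - 3*(6 + 7) = -2 - 3*13 = -2 - 39 = -41)
A(p) = 4*p (A(p) = p*4 = 4*p)
t + A(-1)*157 = -41 + (4*(-1))*157 = -41 - 4*157 = -41 - 628 = -669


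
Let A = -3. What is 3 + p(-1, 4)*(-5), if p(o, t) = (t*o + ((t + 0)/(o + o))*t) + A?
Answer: 78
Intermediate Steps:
p(o, t) = -3 + o*t + t**2/(2*o) (p(o, t) = (t*o + ((t + 0)/(o + o))*t) - 3 = (o*t + (t/((2*o)))*t) - 3 = (o*t + (t*(1/(2*o)))*t) - 3 = (o*t + (t/(2*o))*t) - 3 = (o*t + t**2/(2*o)) - 3 = -3 + o*t + t**2/(2*o))
3 + p(-1, 4)*(-5) = 3 + (-3 - 1*4 + (1/2)*4**2/(-1))*(-5) = 3 + (-3 - 4 + (1/2)*(-1)*16)*(-5) = 3 + (-3 - 4 - 8)*(-5) = 3 - 15*(-5) = 3 + 75 = 78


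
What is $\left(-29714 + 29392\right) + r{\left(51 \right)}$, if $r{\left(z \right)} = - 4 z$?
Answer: $-526$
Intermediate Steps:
$\left(-29714 + 29392\right) + r{\left(51 \right)} = \left(-29714 + 29392\right) - 204 = -322 - 204 = -526$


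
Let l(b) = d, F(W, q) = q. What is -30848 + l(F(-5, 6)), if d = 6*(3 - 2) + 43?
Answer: -30799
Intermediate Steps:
d = 49 (d = 6*1 + 43 = 6 + 43 = 49)
l(b) = 49
-30848 + l(F(-5, 6)) = -30848 + 49 = -30799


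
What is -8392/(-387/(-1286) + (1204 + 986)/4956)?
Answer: -2228571128/197263 ≈ -11297.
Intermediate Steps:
-8392/(-387/(-1286) + (1204 + 986)/4956) = -8392/(-387*(-1/1286) + 2190*(1/4956)) = -8392/(387/1286 + 365/826) = -8392/197263/265559 = -8392*265559/197263 = -2228571128/197263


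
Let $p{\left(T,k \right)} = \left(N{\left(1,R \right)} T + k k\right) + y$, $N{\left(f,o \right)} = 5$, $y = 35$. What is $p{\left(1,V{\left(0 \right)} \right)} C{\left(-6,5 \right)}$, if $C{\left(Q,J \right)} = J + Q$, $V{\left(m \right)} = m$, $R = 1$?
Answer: $-40$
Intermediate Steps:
$p{\left(T,k \right)} = 35 + k^{2} + 5 T$ ($p{\left(T,k \right)} = \left(5 T + k k\right) + 35 = \left(5 T + k^{2}\right) + 35 = \left(k^{2} + 5 T\right) + 35 = 35 + k^{2} + 5 T$)
$p{\left(1,V{\left(0 \right)} \right)} C{\left(-6,5 \right)} = \left(35 + 0^{2} + 5 \cdot 1\right) \left(5 - 6\right) = \left(35 + 0 + 5\right) \left(-1\right) = 40 \left(-1\right) = -40$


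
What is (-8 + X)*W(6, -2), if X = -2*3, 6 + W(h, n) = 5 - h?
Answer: 98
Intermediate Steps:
W(h, n) = -1 - h (W(h, n) = -6 + (5 - h) = -1 - h)
X = -6
(-8 + X)*W(6, -2) = (-8 - 6)*(-1 - 1*6) = -14*(-1 - 6) = -14*(-7) = 98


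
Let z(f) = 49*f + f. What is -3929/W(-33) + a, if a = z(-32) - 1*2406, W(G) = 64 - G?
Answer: -392511/97 ≈ -4046.5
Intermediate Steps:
z(f) = 50*f
a = -4006 (a = 50*(-32) - 1*2406 = -1600 - 2406 = -4006)
-3929/W(-33) + a = -3929/(64 - 1*(-33)) - 4006 = -3929/(64 + 33) - 4006 = -3929/97 - 4006 = -392511/97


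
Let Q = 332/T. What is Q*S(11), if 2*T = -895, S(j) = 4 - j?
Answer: 4648/895 ≈ 5.1933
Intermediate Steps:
T = -895/2 (T = (1/2)*(-895) = -895/2 ≈ -447.50)
Q = -664/895 (Q = 332/(-895/2) = 332*(-2/895) = -664/895 ≈ -0.74190)
Q*S(11) = -664*(4 - 1*11)/895 = -664*(4 - 11)/895 = -664/895*(-7) = 4648/895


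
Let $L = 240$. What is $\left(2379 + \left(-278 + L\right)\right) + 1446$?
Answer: $3787$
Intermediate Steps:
$\left(2379 + \left(-278 + L\right)\right) + 1446 = \left(2379 + \left(-278 + 240\right)\right) + 1446 = \left(2379 - 38\right) + 1446 = 2341 + 1446 = 3787$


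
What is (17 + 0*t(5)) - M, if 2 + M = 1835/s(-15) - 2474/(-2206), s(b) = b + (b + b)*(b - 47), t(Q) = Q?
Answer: 6871879/407007 ≈ 16.884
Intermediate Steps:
s(b) = b + 2*b*(-47 + b) (s(b) = b + (2*b)*(-47 + b) = b + 2*b*(-47 + b))
M = 47240/407007 (M = -2 + (1835/((-15*(-93 + 2*(-15)))) - 2474/(-2206)) = -2 + (1835/((-15*(-93 - 30))) - 2474*(-1/2206)) = -2 + (1835/((-15*(-123))) + 1237/1103) = -2 + (1835/1845 + 1237/1103) = -2 + (1835*(1/1845) + 1237/1103) = -2 + (367/369 + 1237/1103) = -2 + 861254/407007 = 47240/407007 ≈ 0.11607)
(17 + 0*t(5)) - M = (17 + 0*5) - 1*47240/407007 = (17 + 0) - 47240/407007 = 17 - 47240/407007 = 6871879/407007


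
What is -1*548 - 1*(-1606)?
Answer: 1058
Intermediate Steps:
-1*548 - 1*(-1606) = -548 + 1606 = 1058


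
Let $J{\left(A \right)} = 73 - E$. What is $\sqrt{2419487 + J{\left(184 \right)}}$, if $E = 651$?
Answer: $\sqrt{2418909} \approx 1555.3$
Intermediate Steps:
$J{\left(A \right)} = -578$ ($J{\left(A \right)} = 73 - 651 = -578$)
$\sqrt{2419487 + J{\left(184 \right)}} = \sqrt{2419487 - 578} = \sqrt{2418909}$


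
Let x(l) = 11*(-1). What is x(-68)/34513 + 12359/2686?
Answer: 25089213/5453054 ≈ 4.6009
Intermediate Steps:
x(l) = -11
x(-68)/34513 + 12359/2686 = -11/34513 + 12359/2686 = -11*1/34513 + 12359*(1/2686) = -11/34513 + 727/158 = 25089213/5453054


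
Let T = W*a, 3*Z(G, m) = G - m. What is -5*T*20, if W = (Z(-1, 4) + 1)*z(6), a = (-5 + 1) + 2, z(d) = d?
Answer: -800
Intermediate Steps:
Z(G, m) = -m/3 + G/3 (Z(G, m) = (G - m)/3 = -m/3 + G/3)
a = -2 (a = -4 + 2 = -2)
W = -4 (W = ((-⅓*4 + (⅓)*(-1)) + 1)*6 = ((-4/3 - ⅓) + 1)*6 = (-5/3 + 1)*6 = -⅔*6 = -4)
T = 8 (T = -4*(-2) = 8)
-5*T*20 = -5*8*20 = -40*20 = -800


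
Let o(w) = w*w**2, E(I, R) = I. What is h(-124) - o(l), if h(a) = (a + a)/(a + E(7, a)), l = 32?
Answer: -3833608/117 ≈ -32766.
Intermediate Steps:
o(w) = w**3
h(a) = 2*a/(7 + a) (h(a) = (a + a)/(a + 7) = (2*a)/(7 + a) = 2*a/(7 + a))
h(-124) - o(l) = 2*(-124)/(7 - 124) - 1*32**3 = 2*(-124)/(-117) - 1*32768 = 2*(-124)*(-1/117) - 32768 = 248/117 - 32768 = -3833608/117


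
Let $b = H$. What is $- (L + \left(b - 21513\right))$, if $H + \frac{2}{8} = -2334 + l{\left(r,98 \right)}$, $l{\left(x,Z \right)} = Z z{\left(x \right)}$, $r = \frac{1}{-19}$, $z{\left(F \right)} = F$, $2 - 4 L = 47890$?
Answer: $\frac{2722655}{76} \approx 35824.0$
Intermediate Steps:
$L = -11972$ ($L = \frac{1}{2} - \frac{23945}{2} = -11972$)
$r = - \frac{1}{19} \approx -0.052632$
$l{\left(x,Z \right)} = Z x$
$H = - \frac{177795}{76}$ ($H = - \frac{1}{4} + \left(-2334 + 98 \left(- \frac{1}{19}\right)\right) = - \frac{1}{4} - \frac{44444}{19} = - \frac{177795}{76} \approx -2339.4$)
$b = - \frac{177795}{76} \approx -2339.4$
$- (L + \left(b - 21513\right)) = - (-11972 - \frac{1812783}{76}) = \left(-1\right) \left(- \frac{2722655}{76}\right) = \frac{2722655}{76}$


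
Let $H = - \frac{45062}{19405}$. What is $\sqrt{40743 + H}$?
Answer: $\frac{\sqrt{15341066212465}}{19405} \approx 201.84$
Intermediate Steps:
$H = - \frac{45062}{19405}$ ($H = \left(-45062\right) \frac{1}{19405} = - \frac{45062}{19405} \approx -2.3222$)
$\sqrt{40743 + H} = \sqrt{40743 - \frac{45062}{19405}} = \sqrt{\frac{790572853}{19405}} = \frac{\sqrt{15341066212465}}{19405}$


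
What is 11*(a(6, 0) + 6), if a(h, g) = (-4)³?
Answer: -638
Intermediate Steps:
a(h, g) = -64
11*(a(6, 0) + 6) = 11*(-64 + 6) = 11*(-58) = -638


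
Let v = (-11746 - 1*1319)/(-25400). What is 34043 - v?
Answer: 172935827/5080 ≈ 34043.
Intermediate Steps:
v = 2613/5080 (v = (-11746 - 1319)*(-1/25400) = -13065*(-1/25400) = 2613/5080 ≈ 0.51437)
34043 - v = 34043 - 1*2613/5080 = 34043 - 2613/5080 = 172935827/5080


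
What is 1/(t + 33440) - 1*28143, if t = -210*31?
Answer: -757890989/26930 ≈ -28143.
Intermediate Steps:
t = -6510
1/(t + 33440) - 1*28143 = 1/(-6510 + 33440) - 1*28143 = 1/26930 - 28143 = -757890989/26930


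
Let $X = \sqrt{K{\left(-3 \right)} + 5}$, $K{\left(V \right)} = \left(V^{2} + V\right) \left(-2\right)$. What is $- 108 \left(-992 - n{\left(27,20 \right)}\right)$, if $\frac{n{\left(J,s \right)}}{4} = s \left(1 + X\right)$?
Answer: $115776 + 8640 i \sqrt{7} \approx 1.1578 \cdot 10^{5} + 22859.0 i$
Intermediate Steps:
$K{\left(V \right)} = - 2 V - 2 V^{2}$ ($K{\left(V \right)} = \left(V + V^{2}\right) \left(-2\right) = - 2 V - 2 V^{2}$)
$X = i \sqrt{7}$ ($X = \sqrt{\left(-2\right) \left(-3\right) \left(1 - 3\right) + 5} = \sqrt{\left(-2\right) \left(-3\right) \left(-2\right) + 5} = \sqrt{-12 + 5} = \sqrt{-7} = i \sqrt{7} \approx 2.6458 i$)
$n{\left(J,s \right)} = 4 s \left(1 + i \sqrt{7}\right)$
$- 108 \left(-992 - n{\left(27,20 \right)}\right) = - 108 \left(-992 - 4 \cdot 20 \left(1 + i \sqrt{7}\right)\right) = - 108 \left(-992 - \left(80 + 80 i \sqrt{7}\right)\right) = - 108 \left(-1072 - 80 i \sqrt{7}\right) = 115776 + 8640 i \sqrt{7}$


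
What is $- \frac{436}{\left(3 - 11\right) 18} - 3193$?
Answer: $- \frac{114839}{36} \approx -3190.0$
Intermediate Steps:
$- \frac{436}{\left(3 - 11\right) 18} - 3193 = - \frac{436}{\left(-8\right) 18} - 3193 = - \frac{436}{-144} - 3193 = \left(-436\right) \left(- \frac{1}{144}\right) - 3193 = \frac{109}{36} - 3193 = - \frac{114839}{36}$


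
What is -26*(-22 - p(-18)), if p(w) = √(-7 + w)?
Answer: 572 + 130*I ≈ 572.0 + 130.0*I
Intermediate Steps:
-26*(-22 - p(-18)) = -26*(-22 - √(-7 - 18)) = -26*(-22 - √(-25)) = -26*(-22 - 5*I) = 572 + 130*I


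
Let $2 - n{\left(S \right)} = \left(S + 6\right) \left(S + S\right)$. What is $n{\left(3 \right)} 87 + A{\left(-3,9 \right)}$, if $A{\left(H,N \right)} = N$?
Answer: $-4515$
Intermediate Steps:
$n{\left(S \right)} = 2 - 2 S \left(6 + S\right)$ ($n{\left(S \right)} = 2 - \left(S + 6\right) \left(S + S\right) = 2 - \left(6 + S\right) 2 S = 2 - 2 S \left(6 + S\right)$)
$n{\left(3 \right)} 87 + A{\left(-3,9 \right)} = \left(2 - 36 - 2 \cdot 3^{2}\right) 87 + 9 = \left(2 - 36 - 18\right) 87 + 9 = \left(-52\right) 87 + 9 = -4524 + 9 = -4515$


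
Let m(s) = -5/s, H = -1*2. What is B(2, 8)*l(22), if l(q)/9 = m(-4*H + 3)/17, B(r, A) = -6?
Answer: 270/187 ≈ 1.4438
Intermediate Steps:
H = -2
l(q) = -45/187 (l(q) = 9*(-5/(-4*(-2) + 3)/17) = 9*(-5/(8 + 3)*(1/17)) = 9*(-5/11*(1/17)) = 9*(-5*1/11*(1/17)) = 9*(-5/11*1/17) = 9*(-5/187) = -45/187)
B(2, 8)*l(22) = -6*(-45/187) = 270/187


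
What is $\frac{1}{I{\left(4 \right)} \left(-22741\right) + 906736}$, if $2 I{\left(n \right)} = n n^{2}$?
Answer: $\frac{1}{179024} \approx 5.5858 \cdot 10^{-6}$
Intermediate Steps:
$I{\left(n \right)} = \frac{n^{3}}{2}$ ($I{\left(n \right)} = \frac{n n^{2}}{2} = \frac{n^{3}}{2}$)
$\frac{1}{I{\left(4 \right)} \left(-22741\right) + 906736} = \frac{1}{\frac{4^{3}}{2} \left(-22741\right) + 906736} = \frac{1}{\frac{1}{2} \cdot 64 \left(-22741\right) + 906736} = \frac{1}{32 \left(-22741\right) + 906736} = \frac{1}{-727712 + 906736} = \frac{1}{179024}$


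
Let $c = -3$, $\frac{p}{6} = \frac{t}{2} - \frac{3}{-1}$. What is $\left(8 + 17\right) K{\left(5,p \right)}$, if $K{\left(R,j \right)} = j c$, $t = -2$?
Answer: $-900$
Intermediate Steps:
$p = 12$ ($p = 6 \left(- \frac{2}{2} - \frac{3}{-1}\right) = 6 \left(\left(-2\right) \frac{1}{2} - -3\right) = 6 \left(-1 + 3\right) = 6 \cdot 2 = 12$)
$K{\left(R,j \right)} = - 3 j$ ($K{\left(R,j \right)} = j \left(-3\right) = - 3 j$)
$\left(8 + 17\right) K{\left(5,p \right)} = \left(8 + 17\right) \left(\left(-3\right) 12\right) = 25 \left(-36\right) = -900$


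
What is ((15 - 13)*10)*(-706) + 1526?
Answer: -12594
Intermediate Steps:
((15 - 13)*10)*(-706) + 1526 = (2*10)*(-706) + 1526 = 20*(-706) + 1526 = -14120 + 1526 = -12594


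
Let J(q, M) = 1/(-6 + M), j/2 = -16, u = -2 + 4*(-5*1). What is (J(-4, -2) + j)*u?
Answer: 2827/4 ≈ 706.75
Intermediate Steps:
u = -22 (u = -2 + 4*(-5) = -2 - 20 = -22)
j = -32 (j = 2*(-16) = -32)
(J(-4, -2) + j)*u = (1/(-6 - 2) - 32)*(-22) = (1/(-8) - 32)*(-22) = (-⅛ - 32)*(-22) = -257/8*(-22) = 2827/4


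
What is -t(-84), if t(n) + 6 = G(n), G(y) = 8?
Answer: -2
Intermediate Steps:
t(n) = 2 (t(n) = -6 + 8 = 2)
-t(-84) = -1*2 = -2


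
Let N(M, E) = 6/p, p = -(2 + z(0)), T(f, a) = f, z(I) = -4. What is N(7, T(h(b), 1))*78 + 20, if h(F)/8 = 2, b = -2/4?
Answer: 254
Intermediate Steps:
b = -½ (b = -2*¼ = -½ ≈ -0.50000)
h(F) = 16 (h(F) = 8*2 = 16)
p = 2 (p = -(2 - 4) = -1*(-2) = 2)
N(M, E) = 3 (N(M, E) = 6/2 = 6*(½) = 3)
N(7, T(h(b), 1))*78 + 20 = 3*78 + 20 = 234 + 20 = 254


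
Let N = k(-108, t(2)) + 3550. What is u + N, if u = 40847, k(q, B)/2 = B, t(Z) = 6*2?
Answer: 44421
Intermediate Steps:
t(Z) = 12
k(q, B) = 2*B
N = 3574 (N = 2*12 + 3550 = 24 + 3550 = 3574)
u + N = 40847 + 3574 = 44421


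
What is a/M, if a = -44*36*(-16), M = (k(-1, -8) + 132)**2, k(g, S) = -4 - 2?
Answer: 704/441 ≈ 1.5964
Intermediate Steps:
k(g, S) = -6
M = 15876 (M = (-6 + 132)**2 = 126**2 = 15876)
a = 25344 (a = -1584*(-16) = 25344)
a/M = 25344/15876 = 25344*(1/15876) = 704/441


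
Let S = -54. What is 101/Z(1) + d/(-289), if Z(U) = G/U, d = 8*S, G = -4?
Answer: -27461/1156 ≈ -23.755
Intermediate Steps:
d = -432 (d = 8*(-54) = -432)
Z(U) = -4/U
101/Z(1) + d/(-289) = 101/((-4/1)) - 432/(-289) = 101/((-4*1)) - 432*(-1/289) = 101/(-4) + 432/289 = 101*(-1/4) + 432/289 = -101/4 + 432/289 = -27461/1156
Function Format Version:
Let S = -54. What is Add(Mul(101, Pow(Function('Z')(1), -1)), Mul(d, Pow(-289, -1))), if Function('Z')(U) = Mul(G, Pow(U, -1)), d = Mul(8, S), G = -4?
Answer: Rational(-27461, 1156) ≈ -23.755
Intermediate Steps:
d = -432 (d = Mul(8, -54) = -432)
Function('Z')(U) = Mul(-4, Pow(U, -1))
Add(Mul(101, Pow(Function('Z')(1), -1)), Mul(d, Pow(-289, -1))) = Add(Mul(101, Pow(Mul(-4, Pow(1, -1)), -1)), Mul(-432, Pow(-289, -1))) = Add(Mul(101, Pow(Mul(-4, 1), -1)), Mul(-432, Rational(-1, 289))) = Add(Mul(101, Pow(-4, -1)), Rational(432, 289)) = Add(Mul(101, Rational(-1, 4)), Rational(432, 289)) = Add(Rational(-101, 4), Rational(432, 289)) = Rational(-27461, 1156)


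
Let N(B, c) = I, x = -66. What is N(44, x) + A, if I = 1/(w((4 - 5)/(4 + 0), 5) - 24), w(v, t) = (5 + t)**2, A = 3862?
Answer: 293513/76 ≈ 3862.0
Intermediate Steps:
I = 1/76 (I = 1/((5 + 5)**2 - 24) = 1/(10**2 - 24) = 1/(100 - 24) = 1/76 ≈ 0.013158)
N(B, c) = 1/76
N(44, x) + A = 1/76 + 3862 = 293513/76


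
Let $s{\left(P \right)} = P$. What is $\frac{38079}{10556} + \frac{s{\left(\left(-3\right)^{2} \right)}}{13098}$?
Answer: $\frac{83142291}{23043748} \approx 3.608$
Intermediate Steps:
$\frac{38079}{10556} + \frac{s{\left(\left(-3\right)^{2} \right)}}{13098} = \frac{38079}{10556} + \frac{\left(-3\right)^{2}}{13098} = 38079 \cdot \frac{1}{10556} + 9 \cdot \frac{1}{13098} = \frac{38079}{10556} + \frac{3}{4366} = \frac{83142291}{23043748}$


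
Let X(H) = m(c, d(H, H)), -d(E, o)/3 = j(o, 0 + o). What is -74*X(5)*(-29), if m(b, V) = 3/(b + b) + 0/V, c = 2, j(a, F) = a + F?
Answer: 3219/2 ≈ 1609.5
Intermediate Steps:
j(a, F) = F + a
d(E, o) = -6*o (d(E, o) = -3*((0 + o) + o) = -3*(o + o) = -6*o)
m(b, V) = 3/(2*b) (m(b, V) = 3/((2*b)) + 0 = 3*(1/(2*b)) + 0 = 3/(2*b) + 0 = 3/(2*b))
X(H) = 3/4 (X(H) = (3/2)/2 = (3/2)*(1/2) = 3/4)
-74*X(5)*(-29) = -74*3/4*(-29) = -111/2*(-29) = 3219/2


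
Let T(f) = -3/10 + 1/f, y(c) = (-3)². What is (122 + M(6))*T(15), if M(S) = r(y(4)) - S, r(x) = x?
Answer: -175/6 ≈ -29.167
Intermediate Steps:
y(c) = 9
T(f) = -3/10 + 1/f (T(f) = -3*⅒ + 1/f = -3/10 + 1/f)
M(S) = 9 - S
(122 + M(6))*T(15) = (122 + (9 - 1*6))*(-3/10 + 1/15) = (122 + (9 - 6))*(-3/10 + 1/15) = (122 + 3)*(-7/30) = 125*(-7/30) = -175/6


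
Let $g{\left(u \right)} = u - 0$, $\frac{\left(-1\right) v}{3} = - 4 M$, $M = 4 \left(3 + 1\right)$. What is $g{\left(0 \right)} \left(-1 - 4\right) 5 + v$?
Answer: $192$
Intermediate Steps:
$M = 16$ ($M = 4 \cdot 4 = 16$)
$v = 192$ ($v = - 3 \left(\left(-4\right) 16\right) = \left(-3\right) \left(-64\right) = 192$)
$g{\left(u \right)} = u$ ($g{\left(u \right)} = u + 0 = u$)
$g{\left(0 \right)} \left(-1 - 4\right) 5 + v = 0 \left(-1 - 4\right) 5 + 192 = 0 \left(\left(-5\right) 5\right) + 192 = 0 \left(-25\right) + 192 = 0 + 192 = 192$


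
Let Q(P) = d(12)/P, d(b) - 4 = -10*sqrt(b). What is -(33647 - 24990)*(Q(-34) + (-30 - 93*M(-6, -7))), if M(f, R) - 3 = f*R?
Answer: 620334649/17 - 86570*sqrt(3)/17 ≈ 3.6481e+7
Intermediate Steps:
d(b) = 4 - 10*sqrt(b)
M(f, R) = 3 + R*f (M(f, R) = 3 + f*R = 3 + R*f)
Q(P) = (4 - 20*sqrt(3))/P
-(33647 - 24990)*(Q(-34) + (-30 - 93*M(-6, -7))) = -(33647 - 24990)*(4*(1 - 5*sqrt(3))/(-34) + (-30 - 93*(3 - 7*(-6)))) = -8657*(4*(-1/34)*(1 - 5*sqrt(3)) + (-30 - 93*(3 + 42))) = -8657*((-2/17 + 10*sqrt(3)/17) + (-30 - 93*45)) = -8657*((-2/17 + 10*sqrt(3)/17) + (-30 - 4185)) = -8657*((-2/17 + 10*sqrt(3)/17) - 4215) = -8657*(-71657/17 + 10*sqrt(3)/17) = -(-620334649/17 + 86570*sqrt(3)/17) = 620334649/17 - 86570*sqrt(3)/17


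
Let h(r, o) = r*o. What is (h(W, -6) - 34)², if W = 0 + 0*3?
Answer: 1156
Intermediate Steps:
W = 0 (W = 0 + 0 = 0)
h(r, o) = o*r
(h(W, -6) - 34)² = (-6*0 - 34)² = (0 - 34)² = (-34)² = 1156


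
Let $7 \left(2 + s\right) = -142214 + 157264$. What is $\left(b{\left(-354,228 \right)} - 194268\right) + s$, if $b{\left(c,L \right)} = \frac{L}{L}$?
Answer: $-192119$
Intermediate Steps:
$b{\left(c,L \right)} = 1$
$s = 2148$ ($s = -2 + \frac{-142214 + 157264}{7} = -2 + \frac{1}{7} \cdot 15050 = -2 + 2150 = 2148$)
$\left(b{\left(-354,228 \right)} - 194268\right) + s = \left(1 - 194268\right) + 2148 = -194267 + 2148 = -192119$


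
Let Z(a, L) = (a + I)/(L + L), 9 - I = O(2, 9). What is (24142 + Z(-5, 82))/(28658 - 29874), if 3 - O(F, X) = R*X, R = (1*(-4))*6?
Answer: -3959073/199424 ≈ -19.853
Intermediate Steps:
R = -24 (R = -4*6 = -24)
O(F, X) = 3 + 24*X (O(F, X) = 3 - (-24)*X = 3 + 24*X)
I = -210 (I = 9 - (3 + 24*9) = 9 - (3 + 216) = 9 - 1*219 = 9 - 219 = -210)
Z(a, L) = (-210 + a)/(2*L) (Z(a, L) = (a - 210)/(L + L) = (-210 + a)/((2*L)) = (-210 + a)*(1/(2*L)) = (-210 + a)/(2*L))
(24142 + Z(-5, 82))/(28658 - 29874) = (24142 + (1/2)*(-210 - 5)/82)/(28658 - 29874) = (24142 + (1/2)*(1/82)*(-215))/(-1216) = (24142 - 215/164)*(-1/1216) = (3959073/164)*(-1/1216) = -3959073/199424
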